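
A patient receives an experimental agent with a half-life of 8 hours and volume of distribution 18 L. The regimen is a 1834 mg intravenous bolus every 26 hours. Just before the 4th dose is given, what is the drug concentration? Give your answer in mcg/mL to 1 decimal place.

12.0 mcg/mL

f = (1/2)^(τ/t½) = (1/2)^(26/8) ≈ 0.1051.
C₀ = D/Vd = 1834/18 ≈ 101.889 mcg/mL.
Before the 4th dose, 3 doses have been given. Superposition: Cmin = C₀·(f + f² + … + f^3).
≈ 101.889 × (0.1051 + 0.0110 + 0.0012) ≈ 101.889 × 0.1173 ≈ 11.952 mcg/mL.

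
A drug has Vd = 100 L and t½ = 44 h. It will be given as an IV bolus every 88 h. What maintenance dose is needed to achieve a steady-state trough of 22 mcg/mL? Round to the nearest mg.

6600 mg

τ/t½ = 88/44 ≈ 2, so f = (1/2)^(88/44) ≈ 0.250000.
Cmin,ss = (D/Vd)·f/(1−f), so D = Cmin,ss·Vd·(1−f)/f.
D = 22 × 100 × (1−f)/f ≈ 22 × 100 × 3.00000 ≈ 6600.00 mg.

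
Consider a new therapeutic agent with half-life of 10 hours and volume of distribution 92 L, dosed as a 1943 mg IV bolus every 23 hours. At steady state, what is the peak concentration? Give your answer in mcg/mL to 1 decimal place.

k = ln2/t½ = ln2/10 ≈ 0.069315 h⁻¹; fraction remaining f = e^(−kτ) = e^(−0.069315×23) ≈ 0.2031.
Accumulation ratio R = 1/(1 − f) ≈ 1/0.7969 ≈ 1.2549.
Each bolus raises the concentration by D/Vd = 1943/92 ≈ 21.120 mcg/mL.
Steady-state peak Cmax,ss = C₀·R ≈ 21.120 × 1.2549 ≈ 26.503 mcg/mL.

26.5 mcg/mL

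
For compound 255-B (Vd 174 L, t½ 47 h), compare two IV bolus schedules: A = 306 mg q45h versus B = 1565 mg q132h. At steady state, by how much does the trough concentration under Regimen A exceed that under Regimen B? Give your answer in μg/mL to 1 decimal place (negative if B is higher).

Regimen A: f = (1/2)^(45/47) ≈ 0.5150; Cmin,ss = (306/174)·f/(1−f) ≈ 1.867 μg/mL.
Regimen B: f = (1/2)^(132/47) ≈ 0.1427; Cmin,ss = (1565/174)·f/(1−f) ≈ 1.497 μg/mL.
Difference ≈ 1.867 − 1.497 ≈ 0.370 μg/mL.

0.4 μg/mL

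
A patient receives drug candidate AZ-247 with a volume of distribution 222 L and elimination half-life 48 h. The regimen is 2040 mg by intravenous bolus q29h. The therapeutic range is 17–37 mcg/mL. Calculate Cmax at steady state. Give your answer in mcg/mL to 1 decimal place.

26.9 mcg/mL

Over one 29-h interval, 29/48 ≈ 0.60417 half-lives elapse, leaving f ≈ 0.6579 of each dose.
At steady state, accumulation factor R = 1/(1 − e^(−kτ)) ≈ 2.9231.
Single-dose peak C₀ = D/Vd = 2040/222 ≈ 9.189 mcg/mL.
Steady-state peak Cmax,ss = C₀·R ≈ 9.189 × 2.9231 ≈ 26.860 mcg/mL.
Peak 26.9 mcg/mL vs MTC 37 mcg/mL: below toxic threshold.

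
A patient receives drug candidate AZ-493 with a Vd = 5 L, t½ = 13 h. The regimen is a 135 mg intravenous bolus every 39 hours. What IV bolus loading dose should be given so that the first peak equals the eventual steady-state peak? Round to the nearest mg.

f = (1/2)^(39/13) ≈ 0.125000; accumulation ratio R = 1/(1−f) ≈ 1.14286.
Loading dose to hit Cmax,ss on first dose: D_load = D_maint·R ≈ 135 × 1.14286 ≈ 154.29 mg.

154 mg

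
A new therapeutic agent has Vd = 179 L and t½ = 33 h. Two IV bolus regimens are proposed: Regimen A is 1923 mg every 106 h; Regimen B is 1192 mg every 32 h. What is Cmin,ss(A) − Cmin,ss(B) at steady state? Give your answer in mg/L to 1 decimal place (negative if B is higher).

Regimen A: f = (1/2)^(106/33) ≈ 0.1079; Cmin,ss = (1923/179)·f/(1−f) ≈ 1.299 mg/L.
Regimen B: f = (1/2)^(32/33) ≈ 0.5106; Cmin,ss = (1192/179)·f/(1−f) ≈ 6.948 mg/L.
Difference ≈ 1.299 − 6.948 ≈ -5.649 mg/L.

-5.6 mg/L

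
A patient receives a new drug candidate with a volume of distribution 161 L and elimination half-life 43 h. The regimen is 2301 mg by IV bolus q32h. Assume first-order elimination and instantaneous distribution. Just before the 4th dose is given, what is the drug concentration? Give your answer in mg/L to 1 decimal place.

16.7 mg/L

f = (1/2)^(τ/t½) = (1/2)^(32/43) ≈ 0.5970.
C₀ = D/Vd = 2301/161 ≈ 14.292 mg/L.
Before the 4th dose, 3 doses have been given. Superposition: Cmin = C₀·(f + f² + … + f^3).
≈ 14.292 × (0.5970 + 0.3564 + 0.2128) ≈ 14.292 × 1.1662 ≈ 16.667 mg/L.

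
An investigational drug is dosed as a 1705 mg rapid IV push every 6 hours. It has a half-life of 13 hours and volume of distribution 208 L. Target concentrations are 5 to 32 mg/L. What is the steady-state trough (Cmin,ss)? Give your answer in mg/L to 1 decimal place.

21.7 mg/L

Over one 6-h interval, 6/13 ≈ 0.46154 half-lives elapse, leaving f ≈ 0.7262 of each dose.
Accumulation ratio R = 1/(1 − f) ≈ 1/0.2738 ≈ 3.6523.
Single-dose peak C₀ = D/Vd = 1705/208 ≈ 8.197 mg/L.
Cmax,ss = C₀/(1 − f) ≈ 8.197/0.2738 ≈ 29.938 mg/L.
One interval later, Cmin,ss = Cmax,ss·e^(−kτ) ≈ 29.938 × 0.7262 ≈ 21.741 mg/L.
Trough 21.7 mg/L vs MEC 5 mg/L: adequate.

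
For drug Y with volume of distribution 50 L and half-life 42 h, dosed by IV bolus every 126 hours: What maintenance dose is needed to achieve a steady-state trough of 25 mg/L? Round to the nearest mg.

8750 mg

τ/t½ = 126/42 ≈ 3, so f = (1/2)^(126/42) ≈ 0.125000.
Cmin,ss = (D/Vd)·f/(1−f), so D = Cmin,ss·Vd·(1−f)/f.
D = 25 × 50 × (1−f)/f ≈ 25 × 50 × 7.00000 ≈ 8750.00 mg.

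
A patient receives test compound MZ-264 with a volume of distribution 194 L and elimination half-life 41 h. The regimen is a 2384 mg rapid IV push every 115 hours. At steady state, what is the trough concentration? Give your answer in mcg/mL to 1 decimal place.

Over one 115-h interval, 115/41 ≈ 2.8049 half-lives elapse, leaving f ≈ 0.1431 of each dose.
At steady state, accumulation factor R = 1/(1 − e^(−kτ)) ≈ 1.1670.
Each bolus raises the concentration by D/Vd = 2384/194 ≈ 12.289 mcg/mL.
Steady-state peak Cmax,ss = C₀·R ≈ 12.289 × 1.1670 ≈ 14.341 mcg/mL.
One interval later, Cmin,ss = Cmax,ss·e^(−kτ) ≈ 14.341 × 0.1431 ≈ 2.052 mcg/mL.

2.1 mcg/mL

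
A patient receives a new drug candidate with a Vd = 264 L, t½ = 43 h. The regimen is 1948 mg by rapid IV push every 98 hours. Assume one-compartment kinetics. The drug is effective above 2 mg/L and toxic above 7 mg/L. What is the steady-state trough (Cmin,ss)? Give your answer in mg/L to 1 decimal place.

1.9 mg/L

τ/t½ = 98/43 ≈ 2.2791, so fraction remaining f = (1/2)^(98/43) ≈ 0.2060.
Each bolus raises the concentration by D/Vd = 1948/264 ≈ 7.379 mg/L.
Steady-state trough Cmin,ss = C₀·f/(1−f) ≈ 7.379 × 0.2060/0.7940 ≈ 1.914 mg/L.
Trough 1.9 mg/L vs MEC 2 mg/L: subtherapeutic.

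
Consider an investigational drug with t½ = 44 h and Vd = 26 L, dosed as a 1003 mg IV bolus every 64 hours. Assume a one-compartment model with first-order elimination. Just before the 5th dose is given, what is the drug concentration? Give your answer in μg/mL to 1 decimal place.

21.8 μg/mL

f = (1/2)^(τ/t½) = (1/2)^(64/44) ≈ 0.3649.
C₀ = D/Vd = 1003/26 ≈ 38.577 μg/mL.
Before the 5th dose, 4 doses have been given. Superposition: Cmin = C₀·(f + f² + … + f^4).
≈ 38.577 × (0.3649 + 0.1332 + 0.0486 + 0.0177) ≈ 38.577 × 0.5644 ≈ 21.773 μg/mL.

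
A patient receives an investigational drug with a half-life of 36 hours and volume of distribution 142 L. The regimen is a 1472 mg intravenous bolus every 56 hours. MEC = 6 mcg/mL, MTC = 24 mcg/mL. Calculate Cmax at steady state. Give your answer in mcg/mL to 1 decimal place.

15.7 mcg/mL

k = ln2/t½ = ln2/36 ≈ 0.019254 h⁻¹; fraction remaining f = e^(−kτ) = e^(−0.019254×56) ≈ 0.3402.
Accumulation ratio R = 1/(1 − f) ≈ 1/0.6598 ≈ 1.5156.
Each bolus raises the concentration by D/Vd = 1472/142 ≈ 10.366 mcg/mL.
Steady-state peak Cmax,ss = C₀·R ≈ 10.366 × 1.5156 ≈ 15.711 mcg/mL.
Peak 15.7 mcg/mL vs MTC 24 mcg/mL: below toxic threshold.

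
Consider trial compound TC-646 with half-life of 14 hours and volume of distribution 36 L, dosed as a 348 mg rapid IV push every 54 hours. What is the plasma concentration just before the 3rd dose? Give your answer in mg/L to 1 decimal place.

0.7 mg/L

f = (1/2)^(τ/t½) = (1/2)^(54/14) ≈ 0.0690.
C₀ = D/Vd = 348/36 ≈ 9.667 mg/L.
Before the 3rd dose, 2 doses have been given. Superposition: Cmin = C₀·(f + f²).
≈ 9.667 × (0.0690 + 0.0048) ≈ 9.667 × 0.0738 ≈ 0.713 mg/L.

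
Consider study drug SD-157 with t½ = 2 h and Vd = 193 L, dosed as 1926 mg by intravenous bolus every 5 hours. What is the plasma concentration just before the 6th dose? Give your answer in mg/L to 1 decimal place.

f = (1/2)^(τ/t½) = (1/2)^(5/2) ≈ 0.1768.
C₀ = D/Vd = 1926/193 ≈ 9.979 mg/L.
Before the 6th dose, 5 doses have been given. Superposition: Cmin = C₀·(f + f² + … + f^5).
≈ 9.979 × (0.1768 + 0.0313 + 0.0055 + 0.0010 + 0.0002) ≈ 9.979 × 0.2148 ≈ 2.143 mg/L.

2.1 mg/L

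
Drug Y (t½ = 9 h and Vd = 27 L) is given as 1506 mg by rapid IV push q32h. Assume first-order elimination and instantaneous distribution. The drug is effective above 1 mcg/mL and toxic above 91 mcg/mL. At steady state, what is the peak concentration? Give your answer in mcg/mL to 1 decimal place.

61.0 mcg/mL

Over one 32-h interval, 32/9 ≈ 3.5556 half-lives elapse, leaving f ≈ 0.0850 of each dose.
At steady state, accumulation factor R = 1/(1 − e^(−kτ)) ≈ 1.0929.
Each bolus raises the concentration by D/Vd = 1506/27 ≈ 55.778 mcg/mL.
Steady-state peak Cmax,ss = C₀·R ≈ 55.778 × 1.0929 ≈ 60.960 mcg/mL.
Peak 61.0 mcg/mL vs MTC 91 mcg/mL: below toxic threshold.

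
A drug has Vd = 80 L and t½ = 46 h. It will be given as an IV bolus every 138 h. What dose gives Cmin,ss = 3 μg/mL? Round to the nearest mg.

1680 mg

τ/t½ = 138/46 ≈ 3, so f = (1/2)^(138/46) ≈ 0.125000.
Cmin,ss = (D/Vd)·f/(1−f), so D = Cmin,ss·Vd·(1−f)/f.
D = 3 × 80 × (1−f)/f ≈ 3 × 80 × 7.00000 ≈ 1680.00 mg.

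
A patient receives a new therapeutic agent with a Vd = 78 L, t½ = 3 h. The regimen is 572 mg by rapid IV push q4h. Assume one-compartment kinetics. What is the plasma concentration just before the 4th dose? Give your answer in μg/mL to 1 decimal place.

4.5 μg/mL

f = (1/2)^(τ/t½) = (1/2)^(4/3) ≈ 0.3969.
C₀ = D/Vd = 572/78 ≈ 7.333 μg/mL.
Before the 4th dose, 3 doses have been given. Superposition: Cmin = C₀·(f + f² + … + f^3).
≈ 7.333 × (0.3969 + 0.1575 + 0.0625) ≈ 7.333 × 0.6169 ≈ 4.524 μg/mL.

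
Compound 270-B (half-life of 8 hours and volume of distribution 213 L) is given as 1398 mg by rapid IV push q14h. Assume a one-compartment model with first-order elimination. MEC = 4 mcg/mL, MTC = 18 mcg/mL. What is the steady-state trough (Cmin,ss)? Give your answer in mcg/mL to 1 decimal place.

Over one 14-h interval, 14/8 ≈ 1.75 half-lives elapse, leaving f ≈ 0.2973 of each dose.
Accumulation ratio R = 1/(1 − f) ≈ 1/0.7027 ≈ 1.4231.
Each bolus raises the concentration by D/Vd = 1398/213 ≈ 6.563 mcg/mL.
Steady-state peak Cmax,ss = C₀·R ≈ 6.563 × 1.4231 ≈ 9.340 mcg/mL.
Steady-state trough Cmin,ss = Cmax,ss·f ≈ 9.340 × 0.2973 ≈ 2.777 mcg/mL.
Trough 2.8 mcg/mL vs MEC 4 mcg/mL: subtherapeutic.

2.8 mcg/mL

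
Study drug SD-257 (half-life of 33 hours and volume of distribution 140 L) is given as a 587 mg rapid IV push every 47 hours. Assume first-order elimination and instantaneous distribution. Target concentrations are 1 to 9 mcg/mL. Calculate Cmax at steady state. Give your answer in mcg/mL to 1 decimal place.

Over one 47-h interval, 47/33 ≈ 1.4242 half-lives elapse, leaving f ≈ 0.3726 of each dose.
At steady state, accumulation factor R = 1/(1 − e^(−kτ)) ≈ 1.5939.
Single-dose peak C₀ = D/Vd = 587/140 ≈ 4.193 mcg/mL.
Steady-state peak Cmax,ss = C₀·R ≈ 4.193 × 1.5939 ≈ 6.683 mcg/mL.
Peak 6.7 mcg/mL vs MTC 9 mcg/mL: below toxic threshold.

6.7 mcg/mL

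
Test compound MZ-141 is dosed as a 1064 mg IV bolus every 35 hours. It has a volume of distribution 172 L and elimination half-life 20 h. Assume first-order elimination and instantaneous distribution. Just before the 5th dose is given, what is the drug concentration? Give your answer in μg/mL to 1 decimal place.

2.6 μg/mL

f = (1/2)^(τ/t½) = (1/2)^(35/20) ≈ 0.2973.
C₀ = D/Vd = 1064/172 ≈ 6.186 μg/mL.
Before the 5th dose, 4 doses have been given. Superposition: Cmin = C₀·(f + f² + … + f^4).
≈ 6.186 × (0.2973 + 0.0884 + 0.0263 + 0.0078) ≈ 6.186 × 0.4198 ≈ 2.597 μg/mL.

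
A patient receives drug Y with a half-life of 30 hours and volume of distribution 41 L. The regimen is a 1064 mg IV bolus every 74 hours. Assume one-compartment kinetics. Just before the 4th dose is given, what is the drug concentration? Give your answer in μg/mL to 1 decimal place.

f = (1/2)^(τ/t½) = (1/2)^(74/30) ≈ 0.1809.
C₀ = D/Vd = 1064/41 ≈ 25.951 μg/mL.
Before the 4th dose, 3 doses have been given. Superposition: Cmin = C₀·(f + f² + … + f^3).
≈ 25.951 × (0.1809 + 0.0327 + 0.0059) ≈ 25.951 × 0.2195 ≈ 5.696 μg/mL.

5.7 μg/mL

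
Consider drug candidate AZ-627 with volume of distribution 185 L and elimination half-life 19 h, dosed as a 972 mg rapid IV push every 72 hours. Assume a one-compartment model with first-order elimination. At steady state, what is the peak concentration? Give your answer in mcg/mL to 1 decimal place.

5.7 mcg/mL

τ/t½ = 72/19 ≈ 3.7895, so fraction remaining f = (1/2)^(72/19) ≈ 0.0723.
At steady state, accumulation factor R = 1/(1 − e^(−kτ)) ≈ 1.0779.
Single-dose peak C₀ = D/Vd = 972/185 ≈ 5.254 mcg/mL.
Cmax,ss = C₀/(1 − f) ≈ 5.254/0.9277 ≈ 5.663 mcg/mL.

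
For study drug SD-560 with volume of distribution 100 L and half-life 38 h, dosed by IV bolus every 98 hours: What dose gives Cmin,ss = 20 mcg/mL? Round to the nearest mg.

9950 mg

τ/t½ = 98/38 ≈ 2.5789, so f = (1/2)^(98/38) ≈ 0.167363.
Cmin,ss = (D/Vd)·f/(1−f), so D = Cmin,ss·Vd·(1−f)/f.
D = 20 × 100 × (1−f)/f ≈ 20 × 100 × 4.97504 ≈ 9950.08 mg.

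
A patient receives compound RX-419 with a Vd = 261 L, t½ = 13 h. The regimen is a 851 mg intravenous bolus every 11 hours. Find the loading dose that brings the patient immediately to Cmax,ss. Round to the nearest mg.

f = (1/2)^(11/13) ≈ 0.556266; accumulation ratio R = 1/(1−f) ≈ 2.25360.
Loading dose to hit Cmax,ss on first dose: D_load = D_maint·R ≈ 851 × 2.25360 ≈ 1917.81 mg.

1918 mg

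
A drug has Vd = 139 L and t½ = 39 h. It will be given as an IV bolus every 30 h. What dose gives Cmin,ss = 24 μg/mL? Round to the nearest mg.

2350 mg

τ/t½ = 30/39 ≈ 0.76923, so f = (1/2)^(30/39) ≈ 0.586730.
Cmin,ss = (D/Vd)·f/(1−f), so D = Cmin,ss·Vd·(1−f)/f.
D = 24 × 139 × (1−f)/f ≈ 24 × 139 × 0.70436 ≈ 2349.74 mg.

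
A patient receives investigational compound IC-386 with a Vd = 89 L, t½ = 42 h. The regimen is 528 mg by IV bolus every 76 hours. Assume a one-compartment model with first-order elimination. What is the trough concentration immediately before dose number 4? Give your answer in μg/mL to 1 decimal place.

f = (1/2)^(τ/t½) = (1/2)^(76/42) ≈ 0.2853.
C₀ = D/Vd = 528/89 ≈ 5.933 μg/mL.
Before the 4th dose, 3 doses have been given. Superposition: Cmin = C₀·(f + f² + … + f^3).
≈ 5.933 × (0.2853 + 0.0814 + 0.0232) ≈ 5.933 × 0.3899 ≈ 2.313 μg/mL.

2.3 μg/mL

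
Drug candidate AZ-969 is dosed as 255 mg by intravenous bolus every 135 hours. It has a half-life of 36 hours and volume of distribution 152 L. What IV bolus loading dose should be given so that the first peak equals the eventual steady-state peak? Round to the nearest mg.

f = (1/2)^(135/36) ≈ 0.074325; accumulation ratio R = 1/(1−f) ≈ 1.08029.
Loading dose to hit Cmax,ss on first dose: D_load = D_maint·R ≈ 255 × 1.08029 ≈ 275.47 mg.

275 mg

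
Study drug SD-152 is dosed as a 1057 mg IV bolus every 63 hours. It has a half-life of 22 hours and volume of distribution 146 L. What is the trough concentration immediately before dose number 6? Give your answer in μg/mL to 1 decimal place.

f = (1/2)^(τ/t½) = (1/2)^(63/22) ≈ 0.1374.
C₀ = D/Vd = 1057/146 ≈ 7.240 μg/mL.
Before the 6th dose, 5 doses have been given. Superposition: Cmin = C₀·(f + f² + … + f^5).
≈ 7.240 × (0.1374 + 0.0189 + 0.0026 + 0.0004 + 0.0000) ≈ 7.240 × 0.1593 ≈ 1.153 μg/mL.

1.2 μg/mL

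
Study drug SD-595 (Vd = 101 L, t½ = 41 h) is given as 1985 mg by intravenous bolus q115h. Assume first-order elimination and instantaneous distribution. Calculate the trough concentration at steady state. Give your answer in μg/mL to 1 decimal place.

k = ln2/t½ = ln2/41 ≈ 0.016906 h⁻¹; fraction remaining f = e^(−kτ) = e^(−0.016906×115) ≈ 0.1431.
At steady state, accumulation factor R = 1/(1 − e^(−kτ)) ≈ 1.1670.
Single-dose peak C₀ = D/Vd = 1985/101 ≈ 19.653 μg/mL.
Steady-state peak Cmax,ss = C₀·R ≈ 19.653 × 1.1670 ≈ 22.935 μg/mL.
Steady-state trough Cmin,ss = Cmax,ss·f ≈ 22.935 × 0.1431 ≈ 3.282 μg/mL.

3.3 μg/mL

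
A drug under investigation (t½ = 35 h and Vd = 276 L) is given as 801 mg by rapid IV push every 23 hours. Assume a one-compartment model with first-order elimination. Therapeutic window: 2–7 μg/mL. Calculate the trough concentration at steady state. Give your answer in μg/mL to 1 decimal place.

5.0 μg/mL

τ/t½ = 23/35 ≈ 0.65714, so fraction remaining f = (1/2)^(23/35) ≈ 0.6341.
At steady state, accumulation factor R = 1/(1 − e^(−kτ)) ≈ 2.7330.
Each bolus raises the concentration by D/Vd = 801/276 ≈ 2.902 μg/mL.
Cmax,ss = C₀/(1 − f) ≈ 2.902/0.3659 ≈ 7.931 μg/mL.
Steady-state trough Cmin,ss = Cmax,ss·f ≈ 7.931 × 0.6341 ≈ 5.029 μg/mL.
Trough 5.0 μg/mL vs MEC 2 μg/mL: adequate.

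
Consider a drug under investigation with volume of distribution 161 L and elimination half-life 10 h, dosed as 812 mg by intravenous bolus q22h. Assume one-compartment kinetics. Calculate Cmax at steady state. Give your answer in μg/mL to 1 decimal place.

6.4 μg/mL

Over one 22-h interval, 22/10 ≈ 2.2 half-lives elapse, leaving f ≈ 0.2176 of each dose.
Accumulation ratio R = 1/(1 − f) ≈ 1/0.7824 ≈ 1.2781.
Single-dose peak C₀ = D/Vd = 812/161 ≈ 5.043 μg/mL.
Cmax,ss = C₀/(1 − f) ≈ 5.043/0.7824 ≈ 6.446 μg/mL.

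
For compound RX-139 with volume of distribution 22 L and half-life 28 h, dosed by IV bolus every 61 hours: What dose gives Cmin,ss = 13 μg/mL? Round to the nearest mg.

1009 mg

τ/t½ = 61/28 ≈ 2.1786, so f = (1/2)^(61/28) ≈ 0.220894.
Cmin,ss = (D/Vd)·f/(1−f), so D = Cmin,ss·Vd·(1−f)/f.
D = 13 × 22 × (1−f)/f ≈ 13 × 22 × 3.52706 ≈ 1008.74 mg.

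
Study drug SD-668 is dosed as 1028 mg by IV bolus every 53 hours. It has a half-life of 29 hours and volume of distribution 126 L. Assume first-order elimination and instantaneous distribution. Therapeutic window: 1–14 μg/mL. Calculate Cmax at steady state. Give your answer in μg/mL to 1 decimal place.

11.4 μg/mL

Over one 53-h interval, 53/29 ≈ 1.8276 half-lives elapse, leaving f ≈ 0.2817 of each dose.
At steady state, accumulation factor R = 1/(1 − e^(−kτ)) ≈ 1.3922.
Single-dose peak C₀ = D/Vd = 1028/126 ≈ 8.159 μg/mL.
Cmax,ss = C₀/(1 − f) ≈ 8.159/0.7183 ≈ 11.359 μg/mL.
Peak 11.4 μg/mL vs MTC 14 μg/mL: below toxic threshold.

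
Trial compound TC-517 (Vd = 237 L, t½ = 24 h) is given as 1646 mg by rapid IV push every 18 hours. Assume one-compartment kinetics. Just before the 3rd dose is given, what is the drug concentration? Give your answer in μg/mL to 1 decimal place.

6.6 μg/mL

f = (1/2)^(τ/t½) = (1/2)^(18/24) ≈ 0.5946.
C₀ = D/Vd = 1646/237 ≈ 6.945 μg/mL.
Before the 3rd dose, 2 doses have been given. Superposition: Cmin = C₀·(f + f²).
≈ 6.945 × (0.5946 + 0.3535) ≈ 6.945 × 0.9481 ≈ 6.585 μg/mL.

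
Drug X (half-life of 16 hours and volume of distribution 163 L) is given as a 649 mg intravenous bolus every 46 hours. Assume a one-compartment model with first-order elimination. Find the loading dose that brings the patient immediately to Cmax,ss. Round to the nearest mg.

751 mg

f = (1/2)^(46/16) ≈ 0.136313; accumulation ratio R = 1/(1−f) ≈ 1.15783.
Loading dose to hit Cmax,ss on first dose: D_load = D_maint·R ≈ 649 × 1.15783 ≈ 751.43 mg.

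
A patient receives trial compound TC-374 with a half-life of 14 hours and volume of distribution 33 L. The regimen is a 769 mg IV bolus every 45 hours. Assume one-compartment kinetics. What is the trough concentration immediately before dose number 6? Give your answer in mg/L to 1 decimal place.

f = (1/2)^(τ/t½) = (1/2)^(45/14) ≈ 0.1077.
C₀ = D/Vd = 769/33 ≈ 23.303 mg/L.
Before the 6th dose, 5 doses have been given. Superposition: Cmin = C₀·(f + f² + … + f^5).
≈ 23.303 × (0.1077 + 0.0116 + 0.0012 + 0.0001 + 0.0000) ≈ 23.303 × 0.1206 ≈ 2.810 mg/L.

2.8 mg/L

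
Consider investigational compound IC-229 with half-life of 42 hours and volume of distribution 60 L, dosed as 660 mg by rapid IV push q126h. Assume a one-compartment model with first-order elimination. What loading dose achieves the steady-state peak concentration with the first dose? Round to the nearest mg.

754 mg

f = (1/2)^(126/42) ≈ 0.125000; accumulation ratio R = 1/(1−f) ≈ 1.14286.
Loading dose to hit Cmax,ss on first dose: D_load = D_maint·R ≈ 660 × 1.14286 ≈ 754.29 mg.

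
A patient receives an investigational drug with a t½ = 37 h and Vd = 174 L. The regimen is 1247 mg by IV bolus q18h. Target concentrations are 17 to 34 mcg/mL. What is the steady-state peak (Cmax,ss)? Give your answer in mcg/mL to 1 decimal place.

25.0 mcg/mL

Over one 18-h interval, 18/37 ≈ 0.48649 half-lives elapse, leaving f ≈ 0.7138 of each dose.
At steady state, accumulation factor R = 1/(1 − e^(−kτ)) ≈ 3.4941.
Each bolus raises the concentration by D/Vd = 1247/174 ≈ 7.167 mcg/mL.
Steady-state peak Cmax,ss = C₀·R ≈ 7.167 × 3.4941 ≈ 25.042 mcg/mL.
Peak 25.0 mcg/mL vs MTC 34 mcg/mL: below toxic threshold.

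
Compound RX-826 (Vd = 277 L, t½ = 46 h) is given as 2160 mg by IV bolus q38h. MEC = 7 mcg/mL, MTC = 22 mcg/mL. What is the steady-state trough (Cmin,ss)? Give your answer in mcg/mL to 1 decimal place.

10.1 mcg/mL

τ/t½ = 38/46 ≈ 0.82609, so fraction remaining f = (1/2)^(38/46) ≈ 0.5641.
At steady state, accumulation factor R = 1/(1 − e^(−kτ)) ≈ 2.2941.
Each bolus raises the concentration by D/Vd = 2160/277 ≈ 7.798 mcg/mL.
Steady-state peak Cmax,ss = C₀·R ≈ 7.798 × 2.2941 ≈ 17.889 mcg/mL.
One interval later, Cmin,ss = Cmax,ss·e^(−kτ) ≈ 17.889 × 0.5641 ≈ 10.091 mcg/mL.
Trough 10.1 mcg/mL vs MEC 7 mcg/mL: adequate.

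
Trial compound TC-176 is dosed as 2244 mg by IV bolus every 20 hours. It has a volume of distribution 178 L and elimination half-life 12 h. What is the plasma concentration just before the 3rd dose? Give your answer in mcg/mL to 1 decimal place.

5.2 mcg/mL

f = (1/2)^(τ/t½) = (1/2)^(20/12) ≈ 0.3150.
C₀ = D/Vd = 2244/178 ≈ 12.607 mcg/mL.
Before the 3rd dose, 2 doses have been given. Superposition: Cmin = C₀·(f + f²).
≈ 12.607 × (0.3150 + 0.0992) ≈ 12.607 × 0.4142 ≈ 5.222 mcg/mL.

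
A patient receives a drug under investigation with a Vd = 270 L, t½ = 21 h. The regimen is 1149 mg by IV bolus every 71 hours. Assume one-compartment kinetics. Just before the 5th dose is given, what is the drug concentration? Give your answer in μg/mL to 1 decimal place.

f = (1/2)^(τ/t½) = (1/2)^(71/21) ≈ 0.0960.
C₀ = D/Vd = 1149/270 ≈ 4.256 μg/mL.
Before the 5th dose, 4 doses have been given. Superposition: Cmin = C₀·(f + f² + … + f^4).
≈ 4.256 × (0.0960 + 0.0092 + 0.0009 + 0.0001) ≈ 4.256 × 0.1062 ≈ 0.452 μg/mL.

0.5 μg/mL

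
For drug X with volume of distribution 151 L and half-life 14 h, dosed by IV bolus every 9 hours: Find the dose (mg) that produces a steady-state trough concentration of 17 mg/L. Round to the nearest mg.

τ/t½ = 9/14 ≈ 0.64286, so f = (1/2)^(9/14) ≈ 0.640443.
Cmin,ss = (D/Vd)·f/(1−f), so D = Cmin,ss·Vd·(1−f)/f.
D = 17 × 151 × (1−f)/f ≈ 17 × 151 × 0.56142 ≈ 1441.17 mg.

1441 mg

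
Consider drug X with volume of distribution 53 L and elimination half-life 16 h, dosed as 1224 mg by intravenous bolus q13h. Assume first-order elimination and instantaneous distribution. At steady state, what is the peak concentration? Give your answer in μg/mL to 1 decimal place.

k = ln2/t½ = ln2/16 ≈ 0.043322 h⁻¹; fraction remaining f = e^(−kτ) = e^(−0.043322×13) ≈ 0.5694.
At steady state, accumulation factor R = 1/(1 − e^(−kτ)) ≈ 2.3223.
Each bolus raises the concentration by D/Vd = 1224/53 ≈ 23.094 μg/mL.
Steady-state peak Cmax,ss = C₀·R ≈ 23.094 × 2.3223 ≈ 53.631 μg/mL.

53.6 μg/mL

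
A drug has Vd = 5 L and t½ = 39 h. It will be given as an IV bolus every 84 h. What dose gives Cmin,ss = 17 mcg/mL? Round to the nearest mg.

τ/t½ = 84/39 ≈ 2.1538, so f = (1/2)^(84/39) ≈ 0.224713.
Cmin,ss = (D/Vd)·f/(1−f), so D = Cmin,ss·Vd·(1−f)/f.
D = 17 × 5 × (1−f)/f ≈ 17 × 5 × 3.45012 ≈ 293.26 mg.

293 mg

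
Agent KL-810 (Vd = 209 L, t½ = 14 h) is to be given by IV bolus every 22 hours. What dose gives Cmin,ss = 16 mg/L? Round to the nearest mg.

τ/t½ = 22/14 ≈ 1.5714, so f = (1/2)^(22/14) ≈ 0.336475.
Cmin,ss = (D/Vd)·f/(1−f), so D = Cmin,ss·Vd·(1−f)/f.
D = 16 × 209 × (1−f)/f ≈ 16 × 209 × 1.97199 ≈ 6594.33 mg.

6594 mg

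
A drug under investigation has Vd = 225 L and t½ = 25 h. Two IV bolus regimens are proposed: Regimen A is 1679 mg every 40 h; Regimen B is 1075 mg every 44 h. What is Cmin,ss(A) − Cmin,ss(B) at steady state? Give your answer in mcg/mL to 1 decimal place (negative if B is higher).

Regimen A: f = (1/2)^(40/25) ≈ 0.3299; Cmin,ss = (1679/225)·f/(1−f) ≈ 3.674 mcg/mL.
Regimen B: f = (1/2)^(44/25) ≈ 0.2952; Cmin,ss = (1075/225)·f/(1−f) ≈ 2.001 mcg/mL.
Difference ≈ 3.674 − 2.001 ≈ 1.673 mcg/mL.

1.7 mcg/mL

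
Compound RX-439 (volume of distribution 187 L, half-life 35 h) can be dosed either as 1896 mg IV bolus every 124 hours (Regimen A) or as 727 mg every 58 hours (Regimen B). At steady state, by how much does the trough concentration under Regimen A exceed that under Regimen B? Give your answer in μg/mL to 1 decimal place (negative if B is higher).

-0.9 μg/mL

Regimen A: f = (1/2)^(124/35) ≈ 0.0858; Cmin,ss = (1896/187)·f/(1−f) ≈ 0.952 μg/mL.
Regimen B: f = (1/2)^(58/35) ≈ 0.3171; Cmin,ss = (727/187)·f/(1−f) ≈ 1.805 μg/mL.
Difference ≈ 0.952 − 1.805 ≈ -0.853 μg/mL.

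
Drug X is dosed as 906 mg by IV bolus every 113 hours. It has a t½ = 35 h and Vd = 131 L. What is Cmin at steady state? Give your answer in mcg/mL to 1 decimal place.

0.8 mcg/mL

Over one 113-h interval, 113/35 ≈ 3.2286 half-lives elapse, leaving f ≈ 0.1067 of each dose.
Each bolus raises the concentration by D/Vd = 906/131 ≈ 6.916 mcg/mL.
Steady-state trough Cmin,ss = C₀·f/(1−f) ≈ 6.916 × 0.1067/0.8933 ≈ 0.826 mcg/mL.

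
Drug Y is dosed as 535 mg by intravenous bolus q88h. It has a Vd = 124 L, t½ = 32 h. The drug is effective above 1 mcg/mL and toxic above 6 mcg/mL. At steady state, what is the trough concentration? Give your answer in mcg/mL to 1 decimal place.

0.8 mcg/mL

τ/t½ = 88/32 ≈ 2.75, so fraction remaining f = (1/2)^(88/32) ≈ 0.1487.
At steady state, accumulation factor R = 1/(1 − e^(−kτ)) ≈ 1.1747.
Each bolus raises the concentration by D/Vd = 535/124 ≈ 4.315 mcg/mL.
Cmax,ss = C₀/(1 − f) ≈ 4.315/0.8513 ≈ 5.069 mcg/mL.
Steady-state trough Cmin,ss = Cmax,ss·f ≈ 5.069 × 0.1487 ≈ 0.754 mcg/mL.
Trough 0.8 mcg/mL vs MEC 1 mcg/mL: subtherapeutic.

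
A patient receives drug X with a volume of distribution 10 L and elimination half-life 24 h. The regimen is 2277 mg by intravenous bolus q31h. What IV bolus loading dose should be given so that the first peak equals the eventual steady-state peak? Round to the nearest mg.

3849 mg

f = (1/2)^(31/24) ≈ 0.408479; accumulation ratio R = 1/(1−f) ≈ 1.69056.
Loading dose to hit Cmax,ss on first dose: D_load = D_maint·R ≈ 2277 × 1.69056 ≈ 3849.41 mg.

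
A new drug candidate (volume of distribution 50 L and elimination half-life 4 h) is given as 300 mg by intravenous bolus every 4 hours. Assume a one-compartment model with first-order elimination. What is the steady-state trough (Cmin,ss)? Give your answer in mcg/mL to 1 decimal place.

6.0 mcg/mL

τ = 4 h = 1 half-life, so f = (1/2)^1 = 0.5.
At steady state, R = 1/(1 − 0.5) = 2/1.
Single-dose peak C₀ = D/Vd = 300/50 = 6 mcg/mL.
Steady-state peak Cmax,ss = C₀·R = 6 × 2/1 ≈ 12.000 mcg/mL.
Steady-state trough Cmin,ss = Cmax,ss·f ≈ 12.000 × 0.5 ≈ 6.000 mcg/mL.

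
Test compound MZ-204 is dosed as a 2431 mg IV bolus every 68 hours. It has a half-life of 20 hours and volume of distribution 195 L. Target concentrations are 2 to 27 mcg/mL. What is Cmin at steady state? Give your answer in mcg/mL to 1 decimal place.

1.3 mcg/mL

Over one 68-h interval, 68/20 ≈ 3.4 half-lives elapse, leaving f ≈ 0.0947 of each dose.
Each bolus raises the concentration by D/Vd = 2431/195 ≈ 12.467 mcg/mL.
Steady-state trough Cmin,ss = C₀·f/(1−f) ≈ 12.467 × 0.0947/0.9053 ≈ 1.304 mcg/mL.
Trough 1.3 mcg/mL vs MEC 2 mcg/mL: subtherapeutic.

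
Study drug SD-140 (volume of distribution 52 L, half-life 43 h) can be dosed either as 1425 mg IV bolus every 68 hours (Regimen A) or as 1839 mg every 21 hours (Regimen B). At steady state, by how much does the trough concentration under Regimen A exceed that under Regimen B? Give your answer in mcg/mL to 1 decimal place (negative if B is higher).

-74.0 mcg/mL

Regimen A: f = (1/2)^(68/43) ≈ 0.3342; Cmin,ss = (1425/52)·f/(1−f) ≈ 13.755 mcg/mL.
Regimen B: f = (1/2)^(21/43) ≈ 0.7128; Cmin,ss = (1839/52)·f/(1−f) ≈ 87.773 mcg/mL.
Difference ≈ 13.755 − 87.773 ≈ -74.018 mcg/mL.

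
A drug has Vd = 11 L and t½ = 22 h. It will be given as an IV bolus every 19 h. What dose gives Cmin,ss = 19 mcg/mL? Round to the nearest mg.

τ/t½ = 19/22 ≈ 0.86364, so f = (1/2)^(19/22) ≈ 0.549566.
Cmin,ss = (D/Vd)·f/(1−f), so D = Cmin,ss·Vd·(1−f)/f.
D = 19 × 11 × (1−f)/f ≈ 19 × 11 × 0.81962 ≈ 171.30 mg.

171 mg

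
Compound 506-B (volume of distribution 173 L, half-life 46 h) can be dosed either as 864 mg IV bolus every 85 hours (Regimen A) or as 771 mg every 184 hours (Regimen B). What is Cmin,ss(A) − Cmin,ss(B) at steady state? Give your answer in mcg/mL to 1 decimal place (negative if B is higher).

1.6 mcg/mL

Regimen A: f = (1/2)^(85/46) ≈ 0.2778; Cmin,ss = (864/173)·f/(1−f) ≈ 1.921 mcg/mL.
Regimen B: f = (1/2)^(184/46) ≈ 0.0625; Cmin,ss = (771/173)·f/(1−f) ≈ 0.297 mcg/mL.
Difference ≈ 1.921 − 0.297 ≈ 1.624 mcg/mL.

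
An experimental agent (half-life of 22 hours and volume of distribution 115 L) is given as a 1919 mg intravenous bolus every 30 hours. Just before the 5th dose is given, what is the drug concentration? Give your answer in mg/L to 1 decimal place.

10.4 mg/L

f = (1/2)^(τ/t½) = (1/2)^(30/22) ≈ 0.3886.
C₀ = D/Vd = 1919/115 ≈ 16.687 mg/L.
Before the 5th dose, 4 doses have been given. Superposition: Cmin = C₀·(f + f² + … + f^4).
≈ 16.687 × (0.3886 + 0.1510 + 0.0587 + 0.0228) ≈ 16.687 × 0.6211 ≈ 10.364 mg/L.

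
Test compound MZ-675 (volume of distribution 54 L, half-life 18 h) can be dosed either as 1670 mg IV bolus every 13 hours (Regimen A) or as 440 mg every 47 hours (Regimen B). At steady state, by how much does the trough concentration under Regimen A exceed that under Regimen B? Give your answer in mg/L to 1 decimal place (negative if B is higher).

Regimen A: f = (1/2)^(13/18) ≈ 0.6062; Cmin,ss = (1670/54)·f/(1−f) ≈ 47.606 mg/L.
Regimen B: f = (1/2)^(47/18) ≈ 0.1637; Cmin,ss = (440/54)·f/(1−f) ≈ 1.595 mg/L.
Difference ≈ 47.606 − 1.595 ≈ 46.011 mg/L.

46.0 mg/L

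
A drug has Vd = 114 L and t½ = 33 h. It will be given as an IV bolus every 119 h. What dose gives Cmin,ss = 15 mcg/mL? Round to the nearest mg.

τ/t½ = 119/33 ≈ 3.6061, so f = (1/2)^(119/33) ≈ 0.082124.
Cmin,ss = (D/Vd)·f/(1−f), so D = Cmin,ss·Vd·(1−f)/f.
D = 15 × 114 × (1−f)/f ≈ 15 × 114 × 11.17671 ≈ 19112.17 mg.

19112 mg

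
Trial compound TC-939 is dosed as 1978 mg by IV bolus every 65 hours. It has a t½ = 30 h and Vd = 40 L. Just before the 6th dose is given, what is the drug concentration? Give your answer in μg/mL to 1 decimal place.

f = (1/2)^(τ/t½) = (1/2)^(65/30) ≈ 0.2227.
C₀ = D/Vd = 1978/40 ≈ 49.450 μg/mL.
Before the 6th dose, 5 doses have been given. Superposition: Cmin = C₀·(f + f² + … + f^5).
≈ 49.450 × (0.2227 + 0.0496 + 0.0110 + 0.0025 + 0.0005) ≈ 49.450 × 0.2863 ≈ 14.158 μg/mL.

14.2 μg/mL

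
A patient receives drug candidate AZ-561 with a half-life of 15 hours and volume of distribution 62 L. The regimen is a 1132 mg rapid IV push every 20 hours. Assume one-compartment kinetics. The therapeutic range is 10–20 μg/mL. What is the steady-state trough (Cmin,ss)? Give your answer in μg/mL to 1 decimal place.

Over one 20-h interval, 20/15 ≈ 1.3333 half-lives elapse, leaving f ≈ 0.3969 of each dose.
At steady state, accumulation factor R = 1/(1 − e^(−kτ)) ≈ 1.6581.
Each bolus raises the concentration by D/Vd = 1132/62 ≈ 18.258 μg/mL.
Cmax,ss = C₀/(1 − f) ≈ 18.258/0.6031 ≈ 30.274 μg/mL.
One interval later, Cmin,ss = Cmax,ss·e^(−kτ) ≈ 30.274 × 0.3969 ≈ 12.016 μg/mL.
Trough 12.0 μg/mL vs MEC 10 μg/mL: adequate.

12.0 μg/mL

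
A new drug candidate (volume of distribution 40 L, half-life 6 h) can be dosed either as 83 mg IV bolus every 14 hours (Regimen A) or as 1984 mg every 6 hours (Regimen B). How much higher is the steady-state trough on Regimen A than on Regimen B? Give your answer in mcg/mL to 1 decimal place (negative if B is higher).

Regimen A: f = (1/2)^(14/6) ≈ 0.1984; Cmin,ss = (83/40)·f/(1−f) ≈ 0.514 mcg/mL.
Regimen B: f = (1/2)^(6/6) ≈ 0.5000; Cmin,ss = (1984/40)·f/(1−f) ≈ 49.600 mcg/mL.
Difference ≈ 0.514 − 49.600 ≈ -49.086 mcg/mL.

-49.1 mcg/mL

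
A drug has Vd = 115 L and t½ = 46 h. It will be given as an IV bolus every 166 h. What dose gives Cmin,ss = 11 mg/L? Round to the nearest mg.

τ/t½ = 166/46 ≈ 3.6087, so f = (1/2)^(166/46) ≈ 0.081974.
Cmin,ss = (D/Vd)·f/(1−f), so D = Cmin,ss·Vd·(1−f)/f.
D = 11 × 115 × (1−f)/f ≈ 11 × 115 × 11.19899 ≈ 14166.72 mg.

14167 mg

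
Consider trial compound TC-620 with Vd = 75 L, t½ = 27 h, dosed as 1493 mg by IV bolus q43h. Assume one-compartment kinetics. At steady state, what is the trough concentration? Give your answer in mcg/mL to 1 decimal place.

k = ln2/t½ = ln2/27 ≈ 0.025672 h⁻¹; fraction remaining f = e^(−kτ) = e^(−0.025672×43) ≈ 0.3316.
Each bolus raises the concentration by D/Vd = 1493/75 ≈ 19.907 mcg/mL.
Steady-state trough Cmin,ss = C₀·f/(1−f) ≈ 19.907 × 0.3316/0.6684 ≈ 9.876 mcg/mL.

9.9 mcg/mL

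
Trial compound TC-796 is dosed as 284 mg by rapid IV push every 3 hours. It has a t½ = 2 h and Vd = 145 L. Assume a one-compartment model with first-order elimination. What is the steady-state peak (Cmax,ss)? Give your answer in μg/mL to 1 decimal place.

k = ln2/t½ = ln2/2 ≈ 0.346574 h⁻¹; fraction remaining f = e^(−kτ) = e^(−0.346574×3) ≈ 0.3536.
At steady state, accumulation factor R = 1/(1 − e^(−kτ)) ≈ 1.5470.
Each bolus raises the concentration by D/Vd = 284/145 ≈ 1.959 μg/mL.
Cmax,ss = C₀/(1 − f) ≈ 1.959/0.6464 ≈ 3.031 μg/mL.

3.0 μg/mL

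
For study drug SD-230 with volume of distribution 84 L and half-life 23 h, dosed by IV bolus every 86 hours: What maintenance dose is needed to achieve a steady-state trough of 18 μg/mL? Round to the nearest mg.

18678 mg

τ/t½ = 86/23 ≈ 3.7391, so f = (1/2)^(86/23) ≈ 0.074888.
Cmin,ss = (D/Vd)·f/(1−f), so D = Cmin,ss·Vd·(1−f)/f.
D = 18 × 84 × (1−f)/f ≈ 18 × 84 × 12.35327 ≈ 18678.14 mg.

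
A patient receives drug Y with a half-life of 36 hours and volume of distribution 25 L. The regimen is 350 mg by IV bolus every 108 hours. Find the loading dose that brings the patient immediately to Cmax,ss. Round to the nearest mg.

f = (1/2)^(108/36) ≈ 0.125000; accumulation ratio R = 1/(1−f) ≈ 1.14286.
Loading dose to hit Cmax,ss on first dose: D_load = D_maint·R ≈ 350 × 1.14286 ≈ 400.00 mg.

400 mg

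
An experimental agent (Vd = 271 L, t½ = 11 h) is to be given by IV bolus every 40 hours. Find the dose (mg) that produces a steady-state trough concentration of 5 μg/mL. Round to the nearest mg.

15495 mg

τ/t½ = 40/11 ≈ 3.6364, so f = (1/2)^(40/11) ≈ 0.080417.
Cmin,ss = (D/Vd)·f/(1−f), so D = Cmin,ss·Vd·(1−f)/f.
D = 5 × 271 × (1−f)/f ≈ 5 × 271 × 11.43518 ≈ 15494.67 mg.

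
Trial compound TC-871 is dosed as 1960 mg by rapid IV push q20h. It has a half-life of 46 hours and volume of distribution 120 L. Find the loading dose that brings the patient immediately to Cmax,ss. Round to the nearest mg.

7533 mg

f = (1/2)^(20/46) ≈ 0.739805; accumulation ratio R = 1/(1−f) ≈ 3.84327.
Loading dose to hit Cmax,ss on first dose: D_load = D_maint·R ≈ 1960 × 3.84327 ≈ 7532.81 mg.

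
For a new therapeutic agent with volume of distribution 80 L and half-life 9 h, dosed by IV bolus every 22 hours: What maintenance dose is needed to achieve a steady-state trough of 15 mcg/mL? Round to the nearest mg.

τ/t½ = 22/9 ≈ 2.4444, so f = (1/2)^(22/9) ≈ 0.183717.
Cmin,ss = (D/Vd)·f/(1−f), so D = Cmin,ss·Vd·(1−f)/f.
D = 15 × 80 × (1−f)/f ≈ 15 × 80 × 4.44315 ≈ 5331.78 mg.

5332 mg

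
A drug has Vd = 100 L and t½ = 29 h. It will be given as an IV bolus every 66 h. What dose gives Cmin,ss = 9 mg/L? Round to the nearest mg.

3459 mg

τ/t½ = 66/29 ≈ 2.2759, so f = (1/2)^(66/29) ≈ 0.206489.
Cmin,ss = (D/Vd)·f/(1−f), so D = Cmin,ss·Vd·(1−f)/f.
D = 9 × 100 × (1−f)/f ≈ 9 × 100 × 3.84287 ≈ 3458.58 mg.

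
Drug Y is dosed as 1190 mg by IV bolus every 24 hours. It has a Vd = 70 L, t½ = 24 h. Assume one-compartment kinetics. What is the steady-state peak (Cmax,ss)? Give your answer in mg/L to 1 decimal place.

The dosing interval is 1 half-life, so f = 2^(−1) = 0.5.
Accumulation ratio R = 1/(1 − f) = 1/0.5 = 2/1.
Single-dose peak C₀ = D/Vd = 1190/70 = 17 mg/L.
Steady-state peak Cmax,ss = C₀·R = 17 × 2/1 ≈ 34.000 mg/L.

34.0 mg/L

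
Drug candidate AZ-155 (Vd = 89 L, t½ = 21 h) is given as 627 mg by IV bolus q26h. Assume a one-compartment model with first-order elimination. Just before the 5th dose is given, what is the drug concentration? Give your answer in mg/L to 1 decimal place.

f = (1/2)^(τ/t½) = (1/2)^(26/21) ≈ 0.4239.
C₀ = D/Vd = 627/89 ≈ 7.045 mg/L.
Before the 5th dose, 4 doses have been given. Superposition: Cmin = C₀·(f + f² + … + f^4).
≈ 7.045 × (0.4239 + 0.1797 + 0.0762 + 0.0323) ≈ 7.045 × 0.7121 ≈ 5.017 mg/L.

5.0 mg/L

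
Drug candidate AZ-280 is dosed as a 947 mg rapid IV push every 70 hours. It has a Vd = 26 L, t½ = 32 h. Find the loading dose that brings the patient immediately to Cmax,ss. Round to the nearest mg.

f = (1/2)^(70/32) ≈ 0.219532; accumulation ratio R = 1/(1−f) ≈ 1.28128.
Loading dose to hit Cmax,ss on first dose: D_load = D_maint·R ≈ 947 × 1.28128 ≈ 1213.37 mg.

1213 mg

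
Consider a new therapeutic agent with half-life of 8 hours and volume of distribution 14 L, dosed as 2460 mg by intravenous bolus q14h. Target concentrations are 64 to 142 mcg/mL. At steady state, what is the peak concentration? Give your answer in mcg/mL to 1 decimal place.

250.1 mcg/mL

τ/t½ = 14/8 ≈ 1.75, so fraction remaining f = (1/2)^(14/8) ≈ 0.2973.
Accumulation ratio R = 1/(1 − f) ≈ 1/0.7027 ≈ 1.4231.
Each bolus raises the concentration by D/Vd = 2460/14 ≈ 175.714 mcg/mL.
Steady-state peak Cmax,ss = C₀·R ≈ 175.714 × 1.4231 ≈ 250.059 mcg/mL.
Peak 250.1 mcg/mL vs MTC 142 mcg/mL: exceeds toxic threshold.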